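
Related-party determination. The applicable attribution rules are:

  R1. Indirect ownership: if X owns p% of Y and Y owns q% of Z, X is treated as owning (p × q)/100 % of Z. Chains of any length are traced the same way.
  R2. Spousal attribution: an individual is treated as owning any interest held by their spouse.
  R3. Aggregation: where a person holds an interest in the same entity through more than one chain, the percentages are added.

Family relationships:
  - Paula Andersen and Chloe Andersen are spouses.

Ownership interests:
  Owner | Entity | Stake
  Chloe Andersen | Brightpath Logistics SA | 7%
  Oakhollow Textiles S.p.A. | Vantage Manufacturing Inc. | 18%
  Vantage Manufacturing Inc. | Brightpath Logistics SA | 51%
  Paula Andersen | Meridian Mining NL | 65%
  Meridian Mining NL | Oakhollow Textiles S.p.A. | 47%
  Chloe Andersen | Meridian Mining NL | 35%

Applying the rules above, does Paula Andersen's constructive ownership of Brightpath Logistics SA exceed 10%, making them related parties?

Yes

By spousal attribution (R2), Paula Andersen is treated as also owning Chloe Andersen's interest in Meridian Mining NL, giving 65% + 35% = 100%.
By spousal attribution (R2), Paula Andersen is treated as owning Chloe Andersen's 7% interest in Brightpath Logistics SA.
Chain via Meridian Mining NL → Oakhollow Textiles S.p.A. → Vantage Manufacturing Inc. (R1): 100% × 47% × 18% × 51% = 4.3146% of Brightpath Logistics SA.
Direct interest in Brightpath Logistics SA: 7%.
Aggregating (R3): 4.3146% + 7% = 11.3146%.
11.3146% exceeds the 10% threshold, so Paula is a related party to Brightpath Logistics SA.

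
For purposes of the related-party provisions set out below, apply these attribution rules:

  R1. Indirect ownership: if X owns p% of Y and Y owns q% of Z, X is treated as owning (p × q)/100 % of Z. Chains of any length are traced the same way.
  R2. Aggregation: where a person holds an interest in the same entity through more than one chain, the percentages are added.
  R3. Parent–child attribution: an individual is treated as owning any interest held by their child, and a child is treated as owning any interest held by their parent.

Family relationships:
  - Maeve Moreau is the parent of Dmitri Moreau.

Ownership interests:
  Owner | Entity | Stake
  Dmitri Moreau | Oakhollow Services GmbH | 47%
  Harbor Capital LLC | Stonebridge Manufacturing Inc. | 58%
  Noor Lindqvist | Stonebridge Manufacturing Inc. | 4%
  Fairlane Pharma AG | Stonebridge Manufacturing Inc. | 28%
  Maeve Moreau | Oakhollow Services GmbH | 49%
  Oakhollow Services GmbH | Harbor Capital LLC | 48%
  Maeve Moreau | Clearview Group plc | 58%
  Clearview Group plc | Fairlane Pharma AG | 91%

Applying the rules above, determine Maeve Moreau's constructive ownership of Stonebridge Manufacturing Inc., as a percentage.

By parent–child attribution (R3), Maeve Moreau is treated as also owning Dmitri Moreau's interest in Oakhollow Services GmbH, giving 49% + 47% = 96%.
Chain via Clearview Group plc → Fairlane Pharma AG (R1): 58% × 91% × 28% = 14.7784% of Stonebridge Manufacturing Inc.
Chain via Oakhollow Services GmbH → Harbor Capital LLC (R1): 96% × 48% × 58% = 26.7264% of Stonebridge Manufacturing Inc.
Aggregating (R2): 14.7784% + 26.7264% = 41.5048%.

41.5048%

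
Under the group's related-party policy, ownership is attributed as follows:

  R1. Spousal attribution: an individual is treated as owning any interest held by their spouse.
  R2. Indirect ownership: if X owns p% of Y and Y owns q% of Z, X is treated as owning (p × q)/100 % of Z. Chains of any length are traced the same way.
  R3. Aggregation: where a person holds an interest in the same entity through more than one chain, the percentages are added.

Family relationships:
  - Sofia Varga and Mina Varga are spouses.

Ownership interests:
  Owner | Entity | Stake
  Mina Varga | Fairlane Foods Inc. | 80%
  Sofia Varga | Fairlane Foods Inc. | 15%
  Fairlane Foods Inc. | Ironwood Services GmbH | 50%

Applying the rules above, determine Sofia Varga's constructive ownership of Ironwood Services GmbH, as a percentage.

47.5%

By spousal attribution (R1), Sofia Varga is treated as also owning Mina Varga's interest in Fairlane Foods Inc, giving 15% + 80% = 95%.
Chain via Fairlane Foods Inc. (R2): 95% × 50% = 47.5% of Ironwood Services GmbH.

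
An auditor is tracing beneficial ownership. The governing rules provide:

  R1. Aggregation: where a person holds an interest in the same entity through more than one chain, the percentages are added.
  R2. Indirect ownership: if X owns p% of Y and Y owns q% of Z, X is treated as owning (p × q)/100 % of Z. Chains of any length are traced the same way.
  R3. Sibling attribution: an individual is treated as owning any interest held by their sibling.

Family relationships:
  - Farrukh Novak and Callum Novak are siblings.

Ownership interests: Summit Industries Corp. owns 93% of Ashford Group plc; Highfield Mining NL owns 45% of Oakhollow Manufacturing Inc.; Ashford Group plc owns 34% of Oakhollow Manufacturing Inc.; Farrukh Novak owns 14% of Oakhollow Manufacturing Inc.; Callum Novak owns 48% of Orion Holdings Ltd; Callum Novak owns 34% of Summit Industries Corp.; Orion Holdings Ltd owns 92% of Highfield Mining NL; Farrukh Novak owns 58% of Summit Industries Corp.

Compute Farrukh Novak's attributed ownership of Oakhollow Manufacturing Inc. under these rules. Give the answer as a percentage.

62.9624%

By sibling attribution (R3), Farrukh Novak is treated as also owning Callum Novak's interest in Summit Industries Corp, giving 58% + 34% = 92%.
By sibling attribution (R3), Farrukh Novak is treated as owning Callum Novak's 48% interest in Orion Holdings Ltd.
Chain via Summit Industries Corp. → Ashford Group plc (R2): 92% × 93% × 34% = 29.0904% of Oakhollow Manufacturing Inc.
Direct interest in Oakhollow Manufacturing Inc: 14%.
Chain via Orion Holdings Ltd → Highfield Mining NL (R2): 48% × 92% × 45% = 19.872% of Oakhollow Manufacturing Inc.
Aggregating (R1): 29.0904% + 14% + 19.872% = 62.9624%.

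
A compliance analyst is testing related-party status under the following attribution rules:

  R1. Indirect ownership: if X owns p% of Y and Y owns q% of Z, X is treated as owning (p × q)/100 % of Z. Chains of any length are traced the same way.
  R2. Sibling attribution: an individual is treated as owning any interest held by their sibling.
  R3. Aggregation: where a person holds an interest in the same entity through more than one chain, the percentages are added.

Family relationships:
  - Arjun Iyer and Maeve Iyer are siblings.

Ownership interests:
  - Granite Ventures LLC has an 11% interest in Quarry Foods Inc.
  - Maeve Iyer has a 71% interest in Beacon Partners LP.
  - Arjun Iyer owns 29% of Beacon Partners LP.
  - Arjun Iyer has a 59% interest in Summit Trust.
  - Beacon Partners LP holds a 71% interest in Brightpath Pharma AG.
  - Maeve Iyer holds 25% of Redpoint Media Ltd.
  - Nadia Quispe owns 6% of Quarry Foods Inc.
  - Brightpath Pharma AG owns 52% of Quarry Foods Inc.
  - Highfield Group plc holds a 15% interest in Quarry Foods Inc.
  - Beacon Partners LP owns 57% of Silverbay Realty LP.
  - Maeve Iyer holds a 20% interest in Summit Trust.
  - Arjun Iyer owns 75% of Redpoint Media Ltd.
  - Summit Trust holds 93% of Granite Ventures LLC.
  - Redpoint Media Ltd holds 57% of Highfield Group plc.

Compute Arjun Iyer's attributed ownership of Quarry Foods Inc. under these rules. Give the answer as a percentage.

By sibling attribution (R2), Arjun Iyer is treated as also owning Maeve Iyer's interest in Redpoint Media Ltd, giving 75% + 25% = 100%.
By sibling attribution (R2), Arjun Iyer is treated as also owning Maeve Iyer's interest in Beacon Partners LP, giving 29% + 71% = 100%.
By sibling attribution (R2), Arjun Iyer is treated as also owning Maeve Iyer's interest in Summit Trust, giving 59% + 20% = 79%.
Chain via Redpoint Media Ltd → Highfield Group plc (R1): 100% × 57% × 15% = 8.55% of Quarry Foods Inc.
Chain via Beacon Partners LP → Brightpath Pharma AG (R1): 100% × 71% × 52% = 36.92% of Quarry Foods Inc.
Chain via Summit Trust → Granite Ventures LLC (R1): 79% × 93% × 11% = 8.0817% of Quarry Foods Inc.
Aggregating (R3): 8.55% + 36.92% + 8.0817% = 53.5517%.

53.5517%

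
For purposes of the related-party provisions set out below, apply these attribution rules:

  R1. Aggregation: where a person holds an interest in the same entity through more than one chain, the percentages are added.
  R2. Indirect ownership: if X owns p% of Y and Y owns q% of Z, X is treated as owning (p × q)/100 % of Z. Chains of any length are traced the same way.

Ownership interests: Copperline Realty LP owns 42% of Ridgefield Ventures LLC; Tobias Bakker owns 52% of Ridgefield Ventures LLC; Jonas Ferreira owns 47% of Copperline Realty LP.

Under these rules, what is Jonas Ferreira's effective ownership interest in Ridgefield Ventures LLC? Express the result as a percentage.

19.74%

Chain via Copperline Realty LP (R2): 47% × 42% = 19.74% of Ridgefield Ventures LLC.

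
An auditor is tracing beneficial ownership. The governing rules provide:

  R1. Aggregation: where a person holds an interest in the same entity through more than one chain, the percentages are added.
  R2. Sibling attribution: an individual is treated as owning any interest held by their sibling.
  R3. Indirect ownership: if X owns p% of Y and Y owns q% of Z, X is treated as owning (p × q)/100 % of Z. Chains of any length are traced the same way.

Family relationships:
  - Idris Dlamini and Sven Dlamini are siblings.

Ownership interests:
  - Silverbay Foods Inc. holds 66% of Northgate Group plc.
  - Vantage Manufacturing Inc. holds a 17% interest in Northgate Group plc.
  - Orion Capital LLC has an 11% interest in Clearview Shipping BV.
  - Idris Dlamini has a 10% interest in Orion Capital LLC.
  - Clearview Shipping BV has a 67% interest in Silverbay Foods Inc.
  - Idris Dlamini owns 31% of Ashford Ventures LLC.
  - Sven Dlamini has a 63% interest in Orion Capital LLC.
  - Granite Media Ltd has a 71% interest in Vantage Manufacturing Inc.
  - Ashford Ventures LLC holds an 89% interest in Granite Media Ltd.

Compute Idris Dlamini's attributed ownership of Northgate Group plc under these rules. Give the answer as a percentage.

6.880979%

By sibling attribution (R2), Idris Dlamini is treated as also owning Sven Dlamini's interest in Orion Capital LLC, giving 10% + 63% = 73%.
Chain via Ashford Ventures LLC → Granite Media Ltd → Vantage Manufacturing Inc. (R3): 31% × 89% × 71% × 17% = 3.330113% of Northgate Group plc.
Chain via Orion Capital LLC → Clearview Shipping BV → Silverbay Foods Inc. (R3): 73% × 11% × 67% × 66% = 3.550866% of Northgate Group plc.
Aggregating (R1): 3.330113% + 3.550866% = 6.880979%.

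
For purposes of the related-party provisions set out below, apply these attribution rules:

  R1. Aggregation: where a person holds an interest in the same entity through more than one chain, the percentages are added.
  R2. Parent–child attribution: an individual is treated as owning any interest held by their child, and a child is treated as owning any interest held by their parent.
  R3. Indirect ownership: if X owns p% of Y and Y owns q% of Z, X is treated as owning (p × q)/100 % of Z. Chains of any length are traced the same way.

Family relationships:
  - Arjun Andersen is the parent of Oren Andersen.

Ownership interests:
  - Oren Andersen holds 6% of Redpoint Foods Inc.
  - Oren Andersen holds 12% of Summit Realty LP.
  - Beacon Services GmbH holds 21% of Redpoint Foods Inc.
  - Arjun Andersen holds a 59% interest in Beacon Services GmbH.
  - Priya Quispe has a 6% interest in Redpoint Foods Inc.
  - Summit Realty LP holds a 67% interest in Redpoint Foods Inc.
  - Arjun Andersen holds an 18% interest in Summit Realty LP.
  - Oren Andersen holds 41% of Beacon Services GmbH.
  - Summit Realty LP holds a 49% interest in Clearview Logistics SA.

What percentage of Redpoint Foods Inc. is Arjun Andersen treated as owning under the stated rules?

47.1%

By parent–child attribution (R2), Arjun Andersen is treated as also owning Oren Andersen's interest in Beacon Services GmbH, giving 59% + 41% = 100%.
By parent–child attribution (R2), Arjun Andersen is treated as also owning Oren Andersen's interest in Summit Realty LP, giving 18% + 12% = 30%.
By parent–child attribution (R2), Arjun Andersen is treated as owning Oren Andersen's 6% interest in Redpoint Foods Inc.
Chain via Beacon Services GmbH (R3): 100% × 21% = 21% of Redpoint Foods Inc.
Chain via Summit Realty LP (R3): 30% × 67% = 20.1% of Redpoint Foods Inc.
Direct interest in Redpoint Foods Inc: 6%.
Aggregating (R1): 21% + 20.1% + 6% = 47.1%.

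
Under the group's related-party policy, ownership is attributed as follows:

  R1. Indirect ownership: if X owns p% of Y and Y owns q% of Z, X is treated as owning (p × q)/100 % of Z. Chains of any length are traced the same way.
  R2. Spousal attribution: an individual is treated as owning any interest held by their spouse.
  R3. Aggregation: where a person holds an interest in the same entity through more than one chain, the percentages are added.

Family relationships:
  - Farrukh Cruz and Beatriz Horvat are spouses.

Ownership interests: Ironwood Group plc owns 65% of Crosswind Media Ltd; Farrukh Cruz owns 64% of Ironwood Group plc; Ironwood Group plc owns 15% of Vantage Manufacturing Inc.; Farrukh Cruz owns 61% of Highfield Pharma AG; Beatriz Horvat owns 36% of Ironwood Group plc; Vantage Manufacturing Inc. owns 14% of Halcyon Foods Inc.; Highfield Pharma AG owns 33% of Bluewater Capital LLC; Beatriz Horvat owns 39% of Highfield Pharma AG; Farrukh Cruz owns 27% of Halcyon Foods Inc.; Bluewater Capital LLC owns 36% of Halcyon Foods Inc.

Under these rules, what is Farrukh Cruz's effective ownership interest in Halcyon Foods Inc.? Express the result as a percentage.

40.98%

By spousal attribution (R2), Farrukh Cruz is treated as also owning Beatriz Horvat's interest in Highfield Pharma AG, giving 61% + 39% = 100%.
By spousal attribution (R2), Farrukh Cruz is treated as also owning Beatriz Horvat's interest in Ironwood Group plc, giving 64% + 36% = 100%.
Chain via Highfield Pharma AG → Bluewater Capital LLC (R1): 100% × 33% × 36% = 11.88% of Halcyon Foods Inc.
Chain via Ironwood Group plc → Vantage Manufacturing Inc. (R1): 100% × 15% × 14% = 2.1% of Halcyon Foods Inc.
Direct interest in Halcyon Foods Inc: 27%.
Aggregating (R3): 11.88% + 2.1% + 27% = 40.98%.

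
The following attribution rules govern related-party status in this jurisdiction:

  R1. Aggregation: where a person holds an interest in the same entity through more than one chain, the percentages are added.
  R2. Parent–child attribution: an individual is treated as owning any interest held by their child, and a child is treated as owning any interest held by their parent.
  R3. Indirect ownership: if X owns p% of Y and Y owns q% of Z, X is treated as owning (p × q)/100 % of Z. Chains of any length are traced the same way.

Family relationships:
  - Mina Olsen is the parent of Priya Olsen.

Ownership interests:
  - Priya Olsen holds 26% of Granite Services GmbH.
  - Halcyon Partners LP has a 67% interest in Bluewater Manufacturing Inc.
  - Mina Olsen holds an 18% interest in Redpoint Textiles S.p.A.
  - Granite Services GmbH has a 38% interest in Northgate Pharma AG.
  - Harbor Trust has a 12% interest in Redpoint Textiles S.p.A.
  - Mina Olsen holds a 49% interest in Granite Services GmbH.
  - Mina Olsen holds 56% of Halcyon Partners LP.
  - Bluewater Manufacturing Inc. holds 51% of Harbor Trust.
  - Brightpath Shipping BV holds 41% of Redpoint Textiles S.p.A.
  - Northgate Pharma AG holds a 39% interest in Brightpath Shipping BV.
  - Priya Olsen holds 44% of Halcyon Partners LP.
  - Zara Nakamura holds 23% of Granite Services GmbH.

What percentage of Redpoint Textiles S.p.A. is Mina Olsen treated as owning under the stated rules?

26.65755%

By parent–child attribution (R2), Mina Olsen is treated as also owning Priya Olsen's interest in Halcyon Partners LP, giving 56% + 44% = 100%.
By parent–child attribution (R2), Mina Olsen is treated as also owning Priya Olsen's interest in Granite Services GmbH, giving 49% + 26% = 75%.
Chain via Halcyon Partners LP → Bluewater Manufacturing Inc. → Harbor Trust (R3): 100% × 67% × 51% × 12% = 4.1004% of Redpoint Textiles S.p.A.
Chain via Granite Services GmbH → Northgate Pharma AG → Brightpath Shipping BV (R3): 75% × 38% × 39% × 41% = 4.55715% of Redpoint Textiles S.p.A.
Direct interest in Redpoint Textiles S.p.A: 18%.
Aggregating (R1): 4.1004% + 4.55715% + 18% = 26.65755%.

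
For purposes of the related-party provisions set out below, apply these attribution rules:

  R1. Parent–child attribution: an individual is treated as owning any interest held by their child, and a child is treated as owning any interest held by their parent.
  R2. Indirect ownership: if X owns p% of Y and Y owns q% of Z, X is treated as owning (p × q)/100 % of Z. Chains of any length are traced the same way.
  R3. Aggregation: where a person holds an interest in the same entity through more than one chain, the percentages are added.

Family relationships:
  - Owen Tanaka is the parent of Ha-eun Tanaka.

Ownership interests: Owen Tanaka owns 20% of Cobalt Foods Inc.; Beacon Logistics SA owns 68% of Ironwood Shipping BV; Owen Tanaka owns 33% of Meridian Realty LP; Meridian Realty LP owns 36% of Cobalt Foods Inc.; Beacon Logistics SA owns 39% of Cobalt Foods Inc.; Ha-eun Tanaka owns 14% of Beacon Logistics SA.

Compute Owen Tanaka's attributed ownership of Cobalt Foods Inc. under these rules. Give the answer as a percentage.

37.34%

By parent–child attribution (R1), Owen Tanaka is treated as owning Ha-eun Tanaka's 14% interest in Beacon Logistics SA.
Chain via Meridian Realty LP (R2): 33% × 36% = 11.88% of Cobalt Foods Inc.
Direct interest in Cobalt Foods Inc: 20%.
Chain via Beacon Logistics SA (R2): 14% × 39% = 5.46% of Cobalt Foods Inc.
Aggregating (R3): 11.88% + 20% + 5.46% = 37.34%.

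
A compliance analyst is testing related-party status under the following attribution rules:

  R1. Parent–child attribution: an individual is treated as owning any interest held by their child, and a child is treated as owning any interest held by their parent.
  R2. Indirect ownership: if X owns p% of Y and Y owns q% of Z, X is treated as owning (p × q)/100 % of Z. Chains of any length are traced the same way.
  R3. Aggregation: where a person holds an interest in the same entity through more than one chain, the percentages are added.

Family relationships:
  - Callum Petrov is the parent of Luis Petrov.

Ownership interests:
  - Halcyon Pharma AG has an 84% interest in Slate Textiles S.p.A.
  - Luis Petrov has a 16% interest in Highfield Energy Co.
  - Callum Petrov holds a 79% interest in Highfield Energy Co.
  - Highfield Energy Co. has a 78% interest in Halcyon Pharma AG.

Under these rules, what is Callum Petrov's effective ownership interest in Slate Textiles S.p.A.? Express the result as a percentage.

By parent–child attribution (R1), Callum Petrov is treated as also owning Luis Petrov's interest in Highfield Energy Co, giving 79% + 16% = 95%.
Chain via Highfield Energy Co. → Halcyon Pharma AG (R2): 95% × 78% × 84% = 62.244% of Slate Textiles S.p.A.

62.244%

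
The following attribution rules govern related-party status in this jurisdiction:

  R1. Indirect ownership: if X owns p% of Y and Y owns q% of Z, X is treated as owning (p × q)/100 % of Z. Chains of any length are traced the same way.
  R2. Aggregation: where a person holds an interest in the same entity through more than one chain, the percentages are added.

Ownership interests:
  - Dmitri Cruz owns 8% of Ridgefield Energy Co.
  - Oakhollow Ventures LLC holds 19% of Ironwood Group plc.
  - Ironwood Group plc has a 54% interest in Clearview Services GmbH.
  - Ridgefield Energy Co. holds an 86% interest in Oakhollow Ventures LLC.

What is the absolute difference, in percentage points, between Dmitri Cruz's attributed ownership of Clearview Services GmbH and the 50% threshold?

Chain via Ridgefield Energy Co. → Oakhollow Ventures LLC → Ironwood Group plc (R1): 8% × 86% × 19% × 54% = 0.705888% of Clearview Services GmbH.
0.705888% falls short of the 50% threshold by 49.294112 percentage points.

49.294112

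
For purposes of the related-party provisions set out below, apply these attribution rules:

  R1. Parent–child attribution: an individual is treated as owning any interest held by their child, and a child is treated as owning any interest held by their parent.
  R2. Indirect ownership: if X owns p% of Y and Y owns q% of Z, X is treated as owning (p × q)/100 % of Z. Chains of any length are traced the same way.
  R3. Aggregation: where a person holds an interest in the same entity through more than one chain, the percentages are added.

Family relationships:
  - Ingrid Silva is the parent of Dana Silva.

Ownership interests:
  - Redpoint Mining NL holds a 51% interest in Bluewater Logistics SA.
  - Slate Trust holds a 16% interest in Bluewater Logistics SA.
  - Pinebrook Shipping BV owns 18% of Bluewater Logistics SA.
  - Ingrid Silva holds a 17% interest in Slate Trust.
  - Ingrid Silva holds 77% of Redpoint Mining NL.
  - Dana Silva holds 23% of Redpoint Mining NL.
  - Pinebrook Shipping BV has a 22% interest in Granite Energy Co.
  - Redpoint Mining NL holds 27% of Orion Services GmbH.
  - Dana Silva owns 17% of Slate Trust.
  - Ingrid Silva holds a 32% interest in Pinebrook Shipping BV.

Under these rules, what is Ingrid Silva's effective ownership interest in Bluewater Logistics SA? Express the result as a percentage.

By parent–child attribution (R1), Ingrid Silva is treated as also owning Dana Silva's interest in Slate Trust, giving 17% + 17% = 34%.
By parent–child attribution (R1), Ingrid Silva is treated as also owning Dana Silva's interest in Redpoint Mining NL, giving 77% + 23% = 100%.
Chain via Pinebrook Shipping BV (R2): 32% × 18% = 5.76% of Bluewater Logistics SA.
Chain via Slate Trust (R2): 34% × 16% = 5.44% of Bluewater Logistics SA.
Chain via Redpoint Mining NL (R2): 100% × 51% = 51% of Bluewater Logistics SA.
Aggregating (R3): 5.76% + 5.44% + 51% = 62.2%.

62.2%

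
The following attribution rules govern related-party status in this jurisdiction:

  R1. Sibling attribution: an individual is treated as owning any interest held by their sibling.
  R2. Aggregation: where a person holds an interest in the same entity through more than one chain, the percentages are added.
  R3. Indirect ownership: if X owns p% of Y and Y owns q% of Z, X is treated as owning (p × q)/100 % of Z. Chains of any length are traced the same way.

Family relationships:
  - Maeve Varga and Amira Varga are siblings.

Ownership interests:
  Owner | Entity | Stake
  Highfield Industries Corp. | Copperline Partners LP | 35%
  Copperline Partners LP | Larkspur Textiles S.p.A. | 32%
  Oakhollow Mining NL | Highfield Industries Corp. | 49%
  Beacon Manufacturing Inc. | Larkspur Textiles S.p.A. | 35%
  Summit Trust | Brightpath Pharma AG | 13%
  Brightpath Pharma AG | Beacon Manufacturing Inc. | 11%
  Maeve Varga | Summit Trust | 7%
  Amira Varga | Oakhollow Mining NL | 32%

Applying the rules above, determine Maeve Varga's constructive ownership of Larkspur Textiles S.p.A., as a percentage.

1.791195%

By sibling attribution (R1), Maeve Varga is treated as owning Amira Varga's 32% interest in Oakhollow Mining NL.
Chain via Summit Trust → Brightpath Pharma AG → Beacon Manufacturing Inc. (R3): 7% × 13% × 11% × 35% = 0.035035% of Larkspur Textiles S.p.A.
Chain via Oakhollow Mining NL → Highfield Industries Corp. → Copperline Partners LP (R3): 32% × 49% × 35% × 32% = 1.75616% of Larkspur Textiles S.p.A.
Aggregating (R2): 0.035035% + 1.75616% = 1.791195%.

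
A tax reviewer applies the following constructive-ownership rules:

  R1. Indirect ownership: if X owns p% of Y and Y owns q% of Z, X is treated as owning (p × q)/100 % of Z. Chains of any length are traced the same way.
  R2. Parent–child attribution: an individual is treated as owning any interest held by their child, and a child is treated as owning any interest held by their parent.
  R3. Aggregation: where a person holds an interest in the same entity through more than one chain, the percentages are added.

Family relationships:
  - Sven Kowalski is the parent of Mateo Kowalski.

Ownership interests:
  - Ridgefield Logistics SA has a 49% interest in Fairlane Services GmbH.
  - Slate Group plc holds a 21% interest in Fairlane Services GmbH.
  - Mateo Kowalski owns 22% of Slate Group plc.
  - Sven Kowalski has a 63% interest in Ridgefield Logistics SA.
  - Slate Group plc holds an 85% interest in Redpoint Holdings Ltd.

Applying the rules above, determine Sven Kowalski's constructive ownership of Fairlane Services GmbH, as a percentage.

By parent–child attribution (R2), Sven Kowalski is treated as owning Mateo Kowalski's 22% interest in Slate Group plc.
Chain via Ridgefield Logistics SA (R1): 63% × 49% = 30.87% of Fairlane Services GmbH.
Chain via Slate Group plc (R1): 22% × 21% = 4.62% of Fairlane Services GmbH.
Aggregating (R3): 30.87% + 4.62% = 35.49%.

35.49%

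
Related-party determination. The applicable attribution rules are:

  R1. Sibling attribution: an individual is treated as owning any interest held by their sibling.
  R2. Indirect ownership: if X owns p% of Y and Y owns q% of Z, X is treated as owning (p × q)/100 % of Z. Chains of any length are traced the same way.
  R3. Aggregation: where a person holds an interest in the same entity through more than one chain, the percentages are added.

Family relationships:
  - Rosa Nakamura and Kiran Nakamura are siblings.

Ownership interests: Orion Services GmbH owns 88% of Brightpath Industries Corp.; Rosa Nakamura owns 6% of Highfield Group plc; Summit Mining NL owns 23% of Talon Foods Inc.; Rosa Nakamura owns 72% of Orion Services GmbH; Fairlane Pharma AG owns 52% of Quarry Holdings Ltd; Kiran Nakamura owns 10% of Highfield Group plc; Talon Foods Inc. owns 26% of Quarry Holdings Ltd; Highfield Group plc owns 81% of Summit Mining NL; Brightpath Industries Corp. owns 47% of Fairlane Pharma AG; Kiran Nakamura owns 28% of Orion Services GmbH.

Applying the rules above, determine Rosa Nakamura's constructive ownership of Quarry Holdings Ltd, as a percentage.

22.282208%

By sibling attribution (R1), Rosa Nakamura is treated as also owning Kiran Nakamura's interest in Orion Services GmbH, giving 72% + 28% = 100%.
By sibling attribution (R1), Rosa Nakamura is treated as also owning Kiran Nakamura's interest in Highfield Group plc, giving 6% + 10% = 16%.
Chain via Orion Services GmbH → Brightpath Industries Corp. → Fairlane Pharma AG (R2): 100% × 88% × 47% × 52% = 21.5072% of Quarry Holdings Ltd.
Chain via Highfield Group plc → Summit Mining NL → Talon Foods Inc. (R2): 16% × 81% × 23% × 26% = 0.775008% of Quarry Holdings Ltd.
Aggregating (R3): 21.5072% + 0.775008% = 22.282208%.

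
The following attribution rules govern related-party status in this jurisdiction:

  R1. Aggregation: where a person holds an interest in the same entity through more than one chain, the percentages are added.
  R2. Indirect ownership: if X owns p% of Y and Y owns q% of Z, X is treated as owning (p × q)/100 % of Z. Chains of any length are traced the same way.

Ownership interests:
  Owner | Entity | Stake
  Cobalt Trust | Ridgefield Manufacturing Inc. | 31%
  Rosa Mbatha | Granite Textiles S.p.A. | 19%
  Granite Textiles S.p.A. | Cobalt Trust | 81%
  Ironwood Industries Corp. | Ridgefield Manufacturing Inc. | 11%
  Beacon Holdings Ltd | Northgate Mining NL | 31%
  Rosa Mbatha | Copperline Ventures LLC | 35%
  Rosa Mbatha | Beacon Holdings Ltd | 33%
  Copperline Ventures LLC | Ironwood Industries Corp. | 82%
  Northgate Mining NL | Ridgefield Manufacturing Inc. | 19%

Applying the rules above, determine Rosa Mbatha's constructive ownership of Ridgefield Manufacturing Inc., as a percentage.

9.8716%

Chain via Copperline Ventures LLC → Ironwood Industries Corp. (R2): 35% × 82% × 11% = 3.157% of Ridgefield Manufacturing Inc.
Chain via Granite Textiles S.p.A. → Cobalt Trust (R2): 19% × 81% × 31% = 4.7709% of Ridgefield Manufacturing Inc.
Chain via Beacon Holdings Ltd → Northgate Mining NL (R2): 33% × 31% × 19% = 1.9437% of Ridgefield Manufacturing Inc.
Aggregating (R1): 3.157% + 4.7709% + 1.9437% = 9.8716%.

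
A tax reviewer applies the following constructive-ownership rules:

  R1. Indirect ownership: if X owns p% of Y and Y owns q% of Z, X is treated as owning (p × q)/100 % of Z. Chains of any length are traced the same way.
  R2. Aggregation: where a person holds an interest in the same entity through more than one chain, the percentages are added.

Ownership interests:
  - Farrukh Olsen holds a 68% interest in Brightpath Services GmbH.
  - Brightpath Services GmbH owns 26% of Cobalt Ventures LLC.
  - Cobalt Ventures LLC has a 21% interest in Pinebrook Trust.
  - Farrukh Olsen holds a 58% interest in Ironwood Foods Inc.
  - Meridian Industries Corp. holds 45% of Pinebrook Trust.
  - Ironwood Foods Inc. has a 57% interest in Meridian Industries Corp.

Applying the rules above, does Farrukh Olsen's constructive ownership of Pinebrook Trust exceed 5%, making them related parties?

Chain via Brightpath Services GmbH → Cobalt Ventures LLC (R1): 68% × 26% × 21% = 3.7128% of Pinebrook Trust.
Chain via Ironwood Foods Inc. → Meridian Industries Corp. (R1): 58% × 57% × 45% = 14.877% of Pinebrook Trust.
Aggregating (R2): 3.7128% + 14.877% = 18.5898%.
18.5898% exceeds the 5% threshold, so Farrukh is a related party to Pinebrook Trust.

Yes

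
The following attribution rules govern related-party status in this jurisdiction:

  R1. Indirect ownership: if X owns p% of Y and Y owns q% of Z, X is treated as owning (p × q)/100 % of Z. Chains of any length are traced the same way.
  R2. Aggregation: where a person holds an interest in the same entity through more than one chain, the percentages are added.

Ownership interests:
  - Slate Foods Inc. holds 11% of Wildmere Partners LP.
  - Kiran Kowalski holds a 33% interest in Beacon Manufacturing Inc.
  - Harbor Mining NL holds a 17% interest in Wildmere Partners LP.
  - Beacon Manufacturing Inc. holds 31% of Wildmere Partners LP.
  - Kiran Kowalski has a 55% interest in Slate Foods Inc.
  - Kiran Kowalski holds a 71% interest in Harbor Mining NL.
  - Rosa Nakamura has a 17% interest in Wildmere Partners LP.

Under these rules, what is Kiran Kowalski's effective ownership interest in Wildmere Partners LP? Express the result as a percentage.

28.35%

Chain via Slate Foods Inc. (R1): 55% × 11% = 6.05% of Wildmere Partners LP.
Chain via Beacon Manufacturing Inc. (R1): 33% × 31% = 10.23% of Wildmere Partners LP.
Chain via Harbor Mining NL (R1): 71% × 17% = 12.07% of Wildmere Partners LP.
Aggregating (R2): 6.05% + 10.23% + 12.07% = 28.35%.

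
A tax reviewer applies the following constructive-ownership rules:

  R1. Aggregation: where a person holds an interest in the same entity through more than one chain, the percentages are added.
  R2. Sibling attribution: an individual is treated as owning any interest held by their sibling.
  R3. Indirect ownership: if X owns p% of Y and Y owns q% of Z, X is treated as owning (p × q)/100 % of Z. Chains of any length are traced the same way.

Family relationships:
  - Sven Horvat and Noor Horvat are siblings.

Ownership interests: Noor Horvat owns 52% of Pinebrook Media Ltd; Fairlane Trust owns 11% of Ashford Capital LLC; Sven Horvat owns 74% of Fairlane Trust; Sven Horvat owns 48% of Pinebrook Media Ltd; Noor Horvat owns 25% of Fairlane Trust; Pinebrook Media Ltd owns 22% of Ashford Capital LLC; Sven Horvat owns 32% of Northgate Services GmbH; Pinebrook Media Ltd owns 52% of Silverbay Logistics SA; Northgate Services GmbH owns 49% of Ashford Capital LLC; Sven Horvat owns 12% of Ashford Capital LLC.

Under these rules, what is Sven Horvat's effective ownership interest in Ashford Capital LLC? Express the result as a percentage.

60.57%

By sibling attribution (R2), Sven Horvat is treated as also owning Noor Horvat's interest in Pinebrook Media Ltd, giving 48% + 52% = 100%.
By sibling attribution (R2), Sven Horvat is treated as also owning Noor Horvat's interest in Fairlane Trust, giving 74% + 25% = 99%.
Chain via Pinebrook Media Ltd (R3): 100% × 22% = 22% of Ashford Capital LLC.
Chain via Fairlane Trust (R3): 99% × 11% = 10.89% of Ashford Capital LLC.
Chain via Northgate Services GmbH (R3): 32% × 49% = 15.68% of Ashford Capital LLC.
Direct interest in Ashford Capital LLC: 12%.
Aggregating (R1): 22% + 10.89% + 15.68% + 12% = 60.57%.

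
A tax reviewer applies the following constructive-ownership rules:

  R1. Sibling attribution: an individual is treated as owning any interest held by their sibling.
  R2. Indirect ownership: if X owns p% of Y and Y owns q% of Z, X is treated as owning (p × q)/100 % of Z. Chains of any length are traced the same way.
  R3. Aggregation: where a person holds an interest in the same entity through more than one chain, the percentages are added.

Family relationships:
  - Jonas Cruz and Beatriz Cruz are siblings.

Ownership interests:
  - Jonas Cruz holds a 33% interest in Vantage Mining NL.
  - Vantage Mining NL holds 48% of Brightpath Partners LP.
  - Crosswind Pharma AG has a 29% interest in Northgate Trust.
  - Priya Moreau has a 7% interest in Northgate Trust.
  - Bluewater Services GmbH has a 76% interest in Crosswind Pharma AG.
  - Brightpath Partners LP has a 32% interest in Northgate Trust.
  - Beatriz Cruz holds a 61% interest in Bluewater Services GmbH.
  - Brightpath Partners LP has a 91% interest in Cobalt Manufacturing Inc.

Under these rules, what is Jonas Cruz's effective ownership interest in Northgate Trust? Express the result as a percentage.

By sibling attribution (R1), Jonas Cruz is treated as owning Beatriz Cruz's 61% interest in Bluewater Services GmbH.
Chain via Vantage Mining NL → Brightpath Partners LP (R2): 33% × 48% × 32% = 5.0688% of Northgate Trust.
Chain via Bluewater Services GmbH → Crosswind Pharma AG (R2): 61% × 76% × 29% = 13.4444% of Northgate Trust.
Aggregating (R3): 5.0688% + 13.4444% = 18.5132%.

18.5132%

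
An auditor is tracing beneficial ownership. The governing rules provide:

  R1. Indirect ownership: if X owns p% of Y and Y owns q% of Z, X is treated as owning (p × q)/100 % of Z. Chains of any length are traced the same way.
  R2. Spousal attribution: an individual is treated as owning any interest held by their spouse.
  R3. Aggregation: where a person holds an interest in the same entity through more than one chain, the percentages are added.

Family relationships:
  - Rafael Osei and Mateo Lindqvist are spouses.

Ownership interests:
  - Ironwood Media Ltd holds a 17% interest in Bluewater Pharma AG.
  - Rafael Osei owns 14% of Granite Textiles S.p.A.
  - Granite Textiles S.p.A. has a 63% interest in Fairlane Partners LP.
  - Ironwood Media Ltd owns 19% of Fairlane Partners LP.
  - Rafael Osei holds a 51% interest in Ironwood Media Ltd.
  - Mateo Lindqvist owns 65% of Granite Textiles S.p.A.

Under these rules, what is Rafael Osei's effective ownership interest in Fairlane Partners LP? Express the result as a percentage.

59.46%

By spousal attribution (R2), Rafael Osei is treated as also owning Mateo Lindqvist's interest in Granite Textiles S.p.A, giving 14% + 65% = 79%.
Chain via Granite Textiles S.p.A. (R1): 79% × 63% = 49.77% of Fairlane Partners LP.
Chain via Ironwood Media Ltd (R1): 51% × 19% = 9.69% of Fairlane Partners LP.
Aggregating (R3): 49.77% + 9.69% = 59.46%.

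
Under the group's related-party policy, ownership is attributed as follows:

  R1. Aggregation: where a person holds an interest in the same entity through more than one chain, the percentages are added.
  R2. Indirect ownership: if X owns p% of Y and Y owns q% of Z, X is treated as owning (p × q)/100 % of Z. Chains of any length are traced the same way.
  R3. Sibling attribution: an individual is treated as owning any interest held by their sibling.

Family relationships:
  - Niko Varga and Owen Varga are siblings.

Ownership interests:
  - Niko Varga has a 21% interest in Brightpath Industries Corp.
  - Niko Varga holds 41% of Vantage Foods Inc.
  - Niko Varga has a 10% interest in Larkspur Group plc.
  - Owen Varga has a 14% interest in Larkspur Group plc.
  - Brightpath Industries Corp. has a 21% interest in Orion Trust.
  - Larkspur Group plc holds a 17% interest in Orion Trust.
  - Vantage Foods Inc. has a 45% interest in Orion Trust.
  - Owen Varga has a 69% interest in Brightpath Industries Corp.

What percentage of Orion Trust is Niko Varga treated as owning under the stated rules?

41.43%

By sibling attribution (R3), Niko Varga is treated as also owning Owen Varga's interest in Larkspur Group plc, giving 10% + 14% = 24%.
By sibling attribution (R3), Niko Varga is treated as also owning Owen Varga's interest in Brightpath Industries Corp, giving 21% + 69% = 90%.
Chain via Larkspur Group plc (R2): 24% × 17% = 4.08% of Orion Trust.
Chain via Brightpath Industries Corp. (R2): 90% × 21% = 18.9% of Orion Trust.
Chain via Vantage Foods Inc. (R2): 41% × 45% = 18.45% of Orion Trust.
Aggregating (R1): 4.08% + 18.9% + 18.45% = 41.43%.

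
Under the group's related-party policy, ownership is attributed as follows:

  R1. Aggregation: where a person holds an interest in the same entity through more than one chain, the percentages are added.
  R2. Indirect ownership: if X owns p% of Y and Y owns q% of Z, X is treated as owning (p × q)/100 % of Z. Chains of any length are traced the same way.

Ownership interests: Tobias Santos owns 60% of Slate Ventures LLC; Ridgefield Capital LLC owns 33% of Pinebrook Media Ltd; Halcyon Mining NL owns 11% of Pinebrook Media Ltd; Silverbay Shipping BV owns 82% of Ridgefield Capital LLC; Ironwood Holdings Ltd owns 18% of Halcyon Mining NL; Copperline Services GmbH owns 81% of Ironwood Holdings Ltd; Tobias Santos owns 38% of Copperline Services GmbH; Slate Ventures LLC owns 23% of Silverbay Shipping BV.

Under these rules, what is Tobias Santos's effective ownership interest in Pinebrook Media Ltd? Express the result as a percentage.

4.343724%

Chain via Slate Ventures LLC → Silverbay Shipping BV → Ridgefield Capital LLC (R2): 60% × 23% × 82% × 33% = 3.73428% of Pinebrook Media Ltd.
Chain via Copperline Services GmbH → Ironwood Holdings Ltd → Halcyon Mining NL (R2): 38% × 81% × 18% × 11% = 0.609444% of Pinebrook Media Ltd.
Aggregating (R1): 3.73428% + 0.609444% = 4.343724%.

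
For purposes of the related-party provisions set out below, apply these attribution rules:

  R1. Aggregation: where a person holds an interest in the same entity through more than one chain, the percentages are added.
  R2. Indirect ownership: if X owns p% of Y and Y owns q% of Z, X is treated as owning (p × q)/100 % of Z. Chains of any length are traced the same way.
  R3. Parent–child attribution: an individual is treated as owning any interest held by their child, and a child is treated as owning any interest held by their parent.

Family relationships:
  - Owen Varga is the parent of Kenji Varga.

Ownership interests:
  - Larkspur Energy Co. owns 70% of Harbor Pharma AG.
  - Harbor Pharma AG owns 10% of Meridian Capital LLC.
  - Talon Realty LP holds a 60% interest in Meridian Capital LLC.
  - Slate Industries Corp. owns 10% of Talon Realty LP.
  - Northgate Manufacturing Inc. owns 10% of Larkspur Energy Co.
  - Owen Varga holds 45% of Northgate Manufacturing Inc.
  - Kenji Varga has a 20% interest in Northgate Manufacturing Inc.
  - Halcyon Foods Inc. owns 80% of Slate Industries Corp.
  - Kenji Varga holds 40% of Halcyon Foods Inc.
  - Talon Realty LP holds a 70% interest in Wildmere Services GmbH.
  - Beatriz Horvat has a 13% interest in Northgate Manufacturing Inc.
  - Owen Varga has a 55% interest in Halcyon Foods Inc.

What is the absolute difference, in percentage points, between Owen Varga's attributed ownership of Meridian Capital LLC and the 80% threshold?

74.985

By parent–child attribution (R3), Owen Varga is treated as also owning Kenji Varga's interest in Halcyon Foods Inc, giving 55% + 40% = 95%.
By parent–child attribution (R3), Owen Varga is treated as also owning Kenji Varga's interest in Northgate Manufacturing Inc, giving 45% + 20% = 65%.
Chain via Halcyon Foods Inc. → Slate Industries Corp. → Talon Realty LP (R2): 95% × 80% × 10% × 60% = 4.56% of Meridian Capital LLC.
Chain via Northgate Manufacturing Inc. → Larkspur Energy Co. → Harbor Pharma AG (R2): 65% × 10% × 70% × 10% = 0.455% of Meridian Capital LLC.
Aggregating (R1): 4.56% + 0.455% = 5.015%.
5.015% falls short of the 80% threshold by 74.985 percentage points.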